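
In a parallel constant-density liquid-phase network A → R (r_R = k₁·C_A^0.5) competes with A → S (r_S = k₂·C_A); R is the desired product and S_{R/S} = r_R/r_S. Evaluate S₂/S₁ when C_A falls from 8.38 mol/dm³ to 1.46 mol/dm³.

2.40

S_{R/S} = (k₁/k₂)·C_A^-0.5, so S₂/S₁ = (C_{A,2}/C_{A,1})^-0.5.
= (1.46/8.38)^(-0.5) = (0.1742)^(-0.5) = 2.40.
Selectivity toward R rises as C_A falls — low-concentration operation is favoured.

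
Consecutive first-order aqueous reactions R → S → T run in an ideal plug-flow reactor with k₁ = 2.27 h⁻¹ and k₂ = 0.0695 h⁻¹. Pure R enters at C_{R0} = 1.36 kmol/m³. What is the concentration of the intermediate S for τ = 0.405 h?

0.805 kmol/m³

Solving the coupled first-order balances gives C_S(τ) = [k₁/(k₂−k₁)]·C_{R0}·(e^(−k₁τ) − e^(−k₂τ)).
e^(−k₁τ) = e^(−2.27×0.405) = e^(−0.9194) = 0.3988; e^(−k₂τ) = e^(−0.02815) = 0.9722.
C_S = 2.27×1.36/(0.0695−2.27) × (0.3988−0.9722) = (-1.403)×(-0.5735) = 0.8045 kmol/m³.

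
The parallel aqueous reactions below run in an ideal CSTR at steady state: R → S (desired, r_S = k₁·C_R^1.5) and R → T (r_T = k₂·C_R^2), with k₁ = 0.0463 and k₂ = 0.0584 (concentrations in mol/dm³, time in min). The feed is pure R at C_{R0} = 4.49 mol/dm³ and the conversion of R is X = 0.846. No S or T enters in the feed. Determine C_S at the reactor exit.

1.85 mol/dm³

Exit C_R = C_{R0}(1−X) = 4.49×0.154 = 0.6915 mol/dm³.
A CSTR operates uniformly at the exit composition, giving r_S = 0.02662 and r_T = 0.02792 (each k·C_R^n at C_R = 0.6915).
Fraction of consumed R going to S: r_S/(r_S+r_T) = 0.4881.
C_S = 0.4881·C_{R0}·X = 0.4881×4.49×0.846 = 1.85 mol/dm³.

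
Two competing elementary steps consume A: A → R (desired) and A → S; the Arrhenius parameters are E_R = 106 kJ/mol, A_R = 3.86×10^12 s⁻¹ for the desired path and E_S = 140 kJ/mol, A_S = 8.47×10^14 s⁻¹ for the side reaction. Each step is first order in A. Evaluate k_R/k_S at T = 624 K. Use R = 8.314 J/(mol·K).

3.20

With equal orders, S_{R/S} = k_R/k_S = (A_R/A_S)·exp[(E_S−E_R)/(RT)].
(E_S−E_R)/(RT) = (140−106)×10³/(8.314×624) = 34000/5188 = 6.554.
k_R/k_S = (3.86×10^12/8.47×10^14)·exp(6.554) = 0.004557 × 701.8 = 3.20.
Since E_R < E_S, lowering the temperature improves selectivity toward R.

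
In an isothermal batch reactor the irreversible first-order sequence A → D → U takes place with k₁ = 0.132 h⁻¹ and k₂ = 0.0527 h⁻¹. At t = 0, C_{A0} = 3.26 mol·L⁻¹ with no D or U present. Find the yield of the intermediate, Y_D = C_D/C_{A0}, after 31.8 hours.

The intermediate concentration in a first-order A→B→C sequence is C_D = k₁C_{A0}(e^(−k₁t) − e^(−k₂t))/(k₂−k₁).
e^(−k₁t) = e^(−0.132×31.8) = e^(−4.198) = 0.01503; e^(−k₂t) = e^(−1.676) = 0.1871.
C_D = 0.132×3.26/(0.0527−0.132) × (0.01503−0.1871) = (-5.426)×(-0.1721) = 0.9340 mol·L⁻¹.
Y_D = C_D/C_{A0} = 0.9340/3.26 = 0.286.

0.286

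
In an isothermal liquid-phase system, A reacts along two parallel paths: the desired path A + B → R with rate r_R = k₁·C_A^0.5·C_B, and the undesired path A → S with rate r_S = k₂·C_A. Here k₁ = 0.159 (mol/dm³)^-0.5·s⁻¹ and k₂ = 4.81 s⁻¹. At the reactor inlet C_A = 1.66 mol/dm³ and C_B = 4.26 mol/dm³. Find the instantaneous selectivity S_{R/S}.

S_{R/S} = r_R/r_S = (k₁·C_A^0.5·C_B)/(k₂·C_A) = (k₁/k₂)·C_A^-0.5·C_B.
= (0.159×1.660^0.5×4.260) / (4.81×1.660) = 0.8727/7.985 = 0.109.

0.109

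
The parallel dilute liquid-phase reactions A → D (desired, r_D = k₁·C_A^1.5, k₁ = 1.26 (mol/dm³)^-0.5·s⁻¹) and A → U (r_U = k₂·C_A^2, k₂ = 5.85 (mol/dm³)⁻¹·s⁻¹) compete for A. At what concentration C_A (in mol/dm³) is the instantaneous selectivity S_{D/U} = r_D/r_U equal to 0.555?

0.151 mol/dm³

S_{D/U} = (k₁/k₂)·C_A^-0.5 ⇒ C_A = (S·k₂/k₁)^(-2).
= (0.555×5.85/1.26)^(-2) = (2.577)^(-2) = 0.151 mol/dm³.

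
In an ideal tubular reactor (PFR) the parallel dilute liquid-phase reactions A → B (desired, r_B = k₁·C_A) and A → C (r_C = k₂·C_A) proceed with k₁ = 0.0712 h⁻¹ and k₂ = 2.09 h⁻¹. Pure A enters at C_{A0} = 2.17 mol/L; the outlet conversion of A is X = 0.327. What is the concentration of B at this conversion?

0.0234 mol/L

C_A = C_{A0}(1−X) = 1.460 mol/L.
Both paths are first order in A, so the instantaneous fraction to B is constant: dC_B/d(−C_A) = k₁/(k₁+k₂) = 0.03294.
C_B = 0.03294·(C_{A0}−C_A) = 0.03294×0.7096 = 0.0234 mol/L.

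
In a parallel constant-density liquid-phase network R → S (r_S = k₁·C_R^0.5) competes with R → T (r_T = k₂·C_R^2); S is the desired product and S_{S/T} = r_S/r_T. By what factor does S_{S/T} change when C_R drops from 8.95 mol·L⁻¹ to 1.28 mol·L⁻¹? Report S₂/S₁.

18.5

S_{S/T} = (k₁/k₂)·C_R^-1.5, so S₂/S₁ = (C_{R,2}/C_{R,1})^-1.5.
= (1.28/8.95)^(-1.5) = (0.1430)^(-1.5) = 18.5.
Selectivity toward S rises as C_R falls — low-concentration operation is favoured.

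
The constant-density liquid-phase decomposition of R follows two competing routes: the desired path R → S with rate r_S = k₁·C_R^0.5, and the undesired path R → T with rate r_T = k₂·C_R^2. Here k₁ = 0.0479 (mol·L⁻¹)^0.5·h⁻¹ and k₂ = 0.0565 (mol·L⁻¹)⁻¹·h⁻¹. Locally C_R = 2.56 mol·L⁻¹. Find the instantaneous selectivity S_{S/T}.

0.207

S_{S/T} = r_S/r_T = (k₁·C_R^0.5)/(k₂·C_R^2) = (k₁/k₂)·C_R^-1.5.
= (0.0479×2.560^0.5) / (0.0565×2.560^2) = 0.07664/0.3703 = 0.207.
The undesired path is higher order in R, so low C_R (CSTR or dilute feed) favours S.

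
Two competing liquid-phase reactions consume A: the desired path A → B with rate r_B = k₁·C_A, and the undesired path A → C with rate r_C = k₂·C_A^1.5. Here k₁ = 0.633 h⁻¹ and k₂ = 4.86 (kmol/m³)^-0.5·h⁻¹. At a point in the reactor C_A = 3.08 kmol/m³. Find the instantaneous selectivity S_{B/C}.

S_{B/C} = r_B/r_C = (k₁·C_A)/(k₂·C_A^1.5) = (k₁/k₂)·C_A^-0.5.
= (0.633×3.080) / (4.86×3.080^1.5) = 1.950/26.27 = 0.0742.

0.0742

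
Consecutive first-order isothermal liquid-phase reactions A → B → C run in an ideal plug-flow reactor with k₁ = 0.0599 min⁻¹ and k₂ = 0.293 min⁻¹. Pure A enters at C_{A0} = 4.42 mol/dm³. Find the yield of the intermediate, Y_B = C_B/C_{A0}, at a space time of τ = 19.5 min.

0.0791

Solving the coupled first-order balances gives C_B(τ) = [k₁/(k₂−k₁)]·C_{A0}·(e^(−k₁τ) − e^(−k₂τ)).
e^(−k₁τ) = e^(−0.0599×19.5) = e^(−1.168) = 0.3110; e^(−k₂τ) = e^(−5.713) = 0.003301.
C_B = 0.0599×4.42/(0.293−0.0599) × (0.3110−0.003301) = 1.136×0.3077 = 0.3495 mol/dm³.
Y_B = C_B/C_{A0} = 0.3495/4.42 = 0.0791.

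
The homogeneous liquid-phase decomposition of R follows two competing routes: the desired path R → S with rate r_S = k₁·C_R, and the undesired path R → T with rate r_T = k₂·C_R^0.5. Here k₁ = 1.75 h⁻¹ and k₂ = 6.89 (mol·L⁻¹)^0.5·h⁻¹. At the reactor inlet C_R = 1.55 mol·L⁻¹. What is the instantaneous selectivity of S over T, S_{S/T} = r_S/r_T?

S_{S/T} = r_S/r_T = (k₁·C_R)/(k₂·C_R^0.5) = (k₁/k₂)·C_R^0.5.
= (1.75×1.550) / (6.89×1.550^0.5) = 2.712/8.578 = 0.316.
Since the desired path is higher order in R, keeping C_R high (PFR or concentrated feed) favours S.

0.316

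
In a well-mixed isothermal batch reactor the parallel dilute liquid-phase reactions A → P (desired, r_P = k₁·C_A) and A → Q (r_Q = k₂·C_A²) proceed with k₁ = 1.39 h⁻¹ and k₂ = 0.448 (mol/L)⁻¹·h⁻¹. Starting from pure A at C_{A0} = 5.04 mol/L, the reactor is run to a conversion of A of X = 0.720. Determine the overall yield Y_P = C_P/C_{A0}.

C_A = C_{A0}(1−X) = 1.411 mol/L.
Along a PFR/batch, dC_P/dC_A = −r_P/(r_P+r_Q) = −k₁/(k₁+k₂·C_A).
Integrating from C_{A0} to C_A: C_P = (1.39/0.448)·ln[(1.39+0.448·5.04)/(1.39+0.448·1.41)] = 3.103·ln(3.648/2.022) = 1.830 mol/L.
Y_P = C_P/C_{A0} = 1.830/5.04 = 0.363.

0.363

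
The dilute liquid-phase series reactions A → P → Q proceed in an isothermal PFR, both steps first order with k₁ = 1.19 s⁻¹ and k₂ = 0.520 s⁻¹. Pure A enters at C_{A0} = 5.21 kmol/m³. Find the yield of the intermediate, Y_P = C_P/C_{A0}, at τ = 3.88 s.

0.219

For first-order series with pure A initially, C_P(τ) = k₁C_{A0}/(k₂−k₁)·(e^(−k₁τ) − e^(−k₂τ)).
e^(−k₁τ) = e^(−1.19×3.88) = e^(−4.617) = 0.009880; e^(−k₂τ) = e^(−2.018) = 0.1330.
C_P = 1.19×5.21/(0.520−1.19) × (0.009880−0.1330) = (-9.254)×(-0.1231) = 1.139 kmol/m³.
Y_P = C_P/C_{A0} = 1.139/5.21 = 0.219.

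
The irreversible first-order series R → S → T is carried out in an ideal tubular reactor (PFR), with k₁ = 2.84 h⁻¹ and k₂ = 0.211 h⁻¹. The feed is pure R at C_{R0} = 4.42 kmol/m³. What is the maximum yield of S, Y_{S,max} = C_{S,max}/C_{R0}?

0.812

At the optimum, C_{S,max}/C_{R0} = (k₁/k₂)^[k₂/(k₂−k₁)].
= (2.84/0.211)^(0.211/(0.211−2.84)) = (13.46)^(-0.08026) = 0.8117.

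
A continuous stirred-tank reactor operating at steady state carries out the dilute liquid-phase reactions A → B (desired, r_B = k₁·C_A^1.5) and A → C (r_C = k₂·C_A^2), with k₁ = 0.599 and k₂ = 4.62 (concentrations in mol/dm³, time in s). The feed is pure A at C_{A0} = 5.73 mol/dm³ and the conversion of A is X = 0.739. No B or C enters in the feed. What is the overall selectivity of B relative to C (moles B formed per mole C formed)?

Exit C_A = C_{A0}(1−X) = 5.73×0.261 = 1.496 mol/dm³.
Rates in a CSTR are evaluated at the outlet concentration: r_B = 0.599×1.496^1.5 = 1.096, r_C = 4.62×1.496^2 = 10.33.
Overall selectivity = C_B/C_C = r_Bτ/(r_Cτ) = r_B/r_C = 0.106.

0.106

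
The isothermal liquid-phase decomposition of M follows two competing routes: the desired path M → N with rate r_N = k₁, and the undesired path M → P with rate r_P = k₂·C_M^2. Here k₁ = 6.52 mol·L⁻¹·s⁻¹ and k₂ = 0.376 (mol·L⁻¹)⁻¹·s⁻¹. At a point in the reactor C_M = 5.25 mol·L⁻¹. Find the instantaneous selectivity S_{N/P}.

S_{N/P} = r_N/r_P = (k₁)/(k₂·C_M^2) = (k₁/k₂)·C_M^-2.
= (6.52) / (0.376×5.250^2) = 6.520/10.36 = 0.629.
The undesired path is higher order in M, so low C_M (CSTR or dilute feed) favours N.

0.629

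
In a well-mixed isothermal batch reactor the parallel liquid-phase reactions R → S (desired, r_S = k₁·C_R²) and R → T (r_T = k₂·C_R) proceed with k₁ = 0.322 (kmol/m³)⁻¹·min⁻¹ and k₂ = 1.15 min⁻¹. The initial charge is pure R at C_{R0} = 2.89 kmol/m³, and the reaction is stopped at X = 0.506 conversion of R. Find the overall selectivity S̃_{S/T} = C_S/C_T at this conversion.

0.596

C_R = C_{R0}(1−X) = 1.428 kmol/m³.
Along a PFR/batch, dC_T/dC_R = −r_T/(r_S+r_T) = −k₂/(k₂+k₁·C_R).
Integrating from C_{R0} to C_R: C_T = (1.15/0.322)·ln[(1.15+0.322·2.89)/(1.15+0.322·1.43)] = 3.571·ln(2.081/1.610) = 0.9164 kmol/m³.
Then C_S = (C_{R0}−C_R) − C_T = 1.462 − 0.9164 = 0.5459 kmol/m³.
S̃_{S/T} = C_S/C_T = 0.5459/0.9164 = 0.596.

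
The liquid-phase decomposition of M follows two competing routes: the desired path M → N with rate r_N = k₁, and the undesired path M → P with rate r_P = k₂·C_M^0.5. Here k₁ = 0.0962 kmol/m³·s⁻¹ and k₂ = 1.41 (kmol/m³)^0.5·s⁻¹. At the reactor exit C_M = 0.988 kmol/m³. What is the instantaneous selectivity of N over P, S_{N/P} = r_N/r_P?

0.0686

S_{N/P} = r_N/r_P = (k₁)/(k₂·C_M^0.5) = (k₁/k₂)·C_M^-0.5.
= (0.0962) / (1.41×0.9880^0.5) = 0.09620/1.402 = 0.0686.
The undesired path is higher order in M, so low C_M (CSTR or dilute feed) favours N.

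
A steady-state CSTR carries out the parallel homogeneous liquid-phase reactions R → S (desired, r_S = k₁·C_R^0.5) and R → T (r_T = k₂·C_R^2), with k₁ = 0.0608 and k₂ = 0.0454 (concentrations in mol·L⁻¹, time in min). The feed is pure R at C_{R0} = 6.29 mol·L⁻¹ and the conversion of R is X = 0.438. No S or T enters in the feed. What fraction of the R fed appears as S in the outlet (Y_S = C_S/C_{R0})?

0.0735

Exit C_R = C_{R0}(1−X) = 6.29×0.562 = 3.535 mol·L⁻¹.
A CSTR operates uniformly at the exit composition, giving r_S = 0.1143 and r_T = 0.5673 (each k·C_R^n at C_R = 3.535).
Fraction of consumed R going to S: r_S/(r_S+r_T) = 0.1677.
C_S = 0.1677·C_{R0}·X = 0.1677×6.29×0.438 = 0.462 mol·L⁻¹; Y_S = C_S/C_{R0} = 0.0735.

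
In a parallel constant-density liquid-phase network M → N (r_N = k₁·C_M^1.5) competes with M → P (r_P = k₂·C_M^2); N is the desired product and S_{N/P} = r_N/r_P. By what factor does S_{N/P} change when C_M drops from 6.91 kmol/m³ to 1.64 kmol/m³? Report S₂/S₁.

S_{N/P} = (k₁/k₂)·C_M^-0.5, so S₂/S₁ = (C_{M,2}/C_{M,1})^-0.5.
= (1.64/6.91)^(-0.5) = (0.2373)^(-0.5) = 2.05.

2.05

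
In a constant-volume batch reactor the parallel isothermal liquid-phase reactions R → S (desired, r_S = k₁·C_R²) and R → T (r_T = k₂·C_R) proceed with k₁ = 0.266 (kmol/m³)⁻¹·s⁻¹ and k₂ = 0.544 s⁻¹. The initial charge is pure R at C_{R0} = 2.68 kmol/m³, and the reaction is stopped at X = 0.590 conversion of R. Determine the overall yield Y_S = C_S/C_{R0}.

0.279

C_R = C_{R0}(1−X) = 1.099 kmol/m³.
Along a PFR/batch, dC_T/dC_R = −r_T/(r_S+r_T) = −k₂/(k₂+k₁·C_R).
Integrating from C_{R0} to C_R: C_T = (0.544/0.266)·ln[(0.544+0.266·2.68)/(0.544+0.266·1.10)] = 2.045·ln(1.257/0.8363) = 0.8332 kmol/m³.
Then C_S = (C_{R0}−C_R) − C_T = 1.581 − 0.8332 = 0.7480 kmol/m³.
Y_S = C_S/C_{R0} = 0.7480/2.68 = 0.279.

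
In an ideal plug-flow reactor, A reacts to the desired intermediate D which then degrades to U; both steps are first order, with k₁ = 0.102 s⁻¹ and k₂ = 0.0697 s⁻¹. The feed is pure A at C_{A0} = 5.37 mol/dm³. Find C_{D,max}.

At the optimum, C_{D,max}/C_{A0} = (k₁/k₂)^[k₂/(k₂−k₁)].
= (0.102/0.0697)^(0.0697/(0.0697−0.102)) = (1.463)^(-2.158) = 0.4397.
C_{D,max} = 0.4397×5.37 = 2.36 mol/dm³.

2.36 mol/dm³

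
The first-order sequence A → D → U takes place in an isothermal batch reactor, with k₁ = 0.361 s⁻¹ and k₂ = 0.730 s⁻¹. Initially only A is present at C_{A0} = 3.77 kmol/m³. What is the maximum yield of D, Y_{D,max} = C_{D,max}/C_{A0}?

0.248

Evaluating C_D at t_opt = ln(k₂/k₁)/(k₂−k₁) gives C_{D,max}/C_{A0} = (k₁/k₂)^[k₂/(k₂−k₁)].
= (0.361/0.730)^(0.730/(0.730−0.361)) = (0.4945)^(1.978) = 0.2483.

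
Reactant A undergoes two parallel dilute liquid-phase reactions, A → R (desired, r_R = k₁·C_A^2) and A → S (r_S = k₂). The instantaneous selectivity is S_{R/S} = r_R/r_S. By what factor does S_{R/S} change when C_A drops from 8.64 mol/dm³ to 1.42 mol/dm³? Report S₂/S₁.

0.0270

S_{R/S} = (k₁/k₂)·C_A^2, so S₂/S₁ = (C_{A,2}/C_{A,1})^2.
= (1.42/8.64)^2 = (0.1644)^2 = 0.0270.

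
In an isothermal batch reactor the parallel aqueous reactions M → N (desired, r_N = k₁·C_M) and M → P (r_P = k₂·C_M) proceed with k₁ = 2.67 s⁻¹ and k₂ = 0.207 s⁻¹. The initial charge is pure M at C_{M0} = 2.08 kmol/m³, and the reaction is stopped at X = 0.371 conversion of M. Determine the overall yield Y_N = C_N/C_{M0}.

C_M = C_{M0}(1−X) = 1.308 kmol/m³.
Both paths are first order in M, so the instantaneous fraction to N is constant: dC_N/d(−C_M) = k₁/(k₁+k₂) = 0.9281.
C_N = 0.9281·(C_{M0}−C_M) = 0.9281×0.7717 = 0.716 kmol/m³.
Y_N = C_N/C_{M0} = 0.7162/2.08 = 0.344.

0.344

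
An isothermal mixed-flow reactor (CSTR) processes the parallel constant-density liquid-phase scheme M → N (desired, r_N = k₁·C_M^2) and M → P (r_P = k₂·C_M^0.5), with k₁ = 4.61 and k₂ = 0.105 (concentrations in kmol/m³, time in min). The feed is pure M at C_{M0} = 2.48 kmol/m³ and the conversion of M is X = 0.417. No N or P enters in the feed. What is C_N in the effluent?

Exit C_M = C_{M0}(1−X) = 2.48×0.583 = 1.446 kmol/m³.
In a CSTR the entire volume is at exit conditions, so r_N = 4.61×1.446^2 = 9.637 and r_P = 0.105×1.446^0.5 = 0.1263.
Fraction of consumed M going to N: r_N/(r_N+r_P) = 0.9871.
C_N = 0.9871·C_{M0}·X = 0.9871×2.48×0.417 = 1.02 kmol/m³.

1.02 kmol/m³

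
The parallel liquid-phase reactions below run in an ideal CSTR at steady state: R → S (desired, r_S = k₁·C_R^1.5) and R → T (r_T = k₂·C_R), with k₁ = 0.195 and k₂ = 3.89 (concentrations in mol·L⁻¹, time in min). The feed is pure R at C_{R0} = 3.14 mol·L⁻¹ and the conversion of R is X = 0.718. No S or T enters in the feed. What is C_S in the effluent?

0.102 mol·L⁻¹

Exit C_R = C_{R0}(1−X) = 3.14×0.282 = 0.8855 mol·L⁻¹.
In a CSTR the entire volume is at exit conditions, so r_S = 0.195×0.8855^1.5 = 0.1625 and r_T = 3.89×0.8855 = 3.445.
Fraction of consumed R going to S: r_S/(r_S+r_T) = 0.04505.
C_S = 0.04505·C_{R0}·X = 0.04505×3.14×0.718 = 0.102 mol·L⁻¹.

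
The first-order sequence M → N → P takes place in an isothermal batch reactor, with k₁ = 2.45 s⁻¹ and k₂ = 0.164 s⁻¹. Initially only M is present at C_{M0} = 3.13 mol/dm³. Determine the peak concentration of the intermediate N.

2.58 mol/dm³

At the optimum, C_{N,max}/C_{M0} = (k₁/k₂)^[k₂/(k₂−k₁)].
= (2.45/0.164)^(0.164/(0.164−2.45)) = (14.94)^(-0.07174) = 0.8237.
C_{N,max} = 0.8237×3.13 = 2.58 mol/dm³.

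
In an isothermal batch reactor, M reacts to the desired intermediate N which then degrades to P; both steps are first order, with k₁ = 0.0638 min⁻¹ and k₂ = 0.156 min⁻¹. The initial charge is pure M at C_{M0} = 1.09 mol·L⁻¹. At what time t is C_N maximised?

Setting dC_N/dt = 0 gives t_opt = ln(k₂/k₁)/(k₂−k₁).
= ln(0.156/0.0638)/(0.156−0.0638) = ln(2.445)/0.09220 = 0.8941/0.09220 = 9.70 min.

9.70 min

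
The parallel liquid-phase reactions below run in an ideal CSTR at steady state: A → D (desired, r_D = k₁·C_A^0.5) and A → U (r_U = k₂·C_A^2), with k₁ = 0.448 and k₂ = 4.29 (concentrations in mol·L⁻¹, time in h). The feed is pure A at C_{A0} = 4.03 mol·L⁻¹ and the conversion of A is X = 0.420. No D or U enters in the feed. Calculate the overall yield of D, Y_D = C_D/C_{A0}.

Exit C_A = C_{A0}(1−X) = 4.03×0.580 = 2.337 mol·L⁻¹.
In a CSTR the entire volume is at exit conditions, so r_D = 0.448×2.337^0.5 = 0.6849 and r_U = 4.29×2.337^2 = 23.44.
Fraction of consumed A going to D: r_D/(r_D+r_U) = 0.02839.
C_D = 0.02839·C_{A0}·X = 0.02839×4.03×0.420 = 0.0481 mol·L⁻¹; Y_D = C_D/C_{A0} = 0.0119.

0.0119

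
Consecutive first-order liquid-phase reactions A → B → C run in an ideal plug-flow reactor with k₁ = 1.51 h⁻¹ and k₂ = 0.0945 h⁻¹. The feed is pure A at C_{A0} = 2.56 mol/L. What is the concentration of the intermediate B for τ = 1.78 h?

Solving the coupled first-order balances gives C_B(τ) = [k₁/(k₂−k₁)]·C_{A0}·(e^(−k₁τ) − e^(−k₂τ)).
e^(−k₁τ) = e^(−1.51×1.78) = e^(−2.688) = 0.06803; e^(−k₂τ) = e^(−0.1682) = 0.8452.
C_B = 1.51×2.56/(0.0945−1.51) × (0.06803−0.8452) = (-2.731)×(-0.7771) = 2.122 mol/L.

2.12 mol/L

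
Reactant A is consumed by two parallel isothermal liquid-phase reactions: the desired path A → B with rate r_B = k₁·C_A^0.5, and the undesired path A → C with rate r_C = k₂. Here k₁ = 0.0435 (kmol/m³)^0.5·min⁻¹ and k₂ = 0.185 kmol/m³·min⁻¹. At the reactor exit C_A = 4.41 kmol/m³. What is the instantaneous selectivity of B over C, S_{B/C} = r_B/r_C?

S_{B/C} = r_B/r_C = (k₁·C_A^0.5)/(k₂) = (k₁/k₂)·C_A^0.5.
= (0.0435×4.410^0.5) / (0.185) = 0.09135/0.1850 = 0.494.
Since the desired path is higher order in A, keeping C_A high (PFR or concentrated feed) favours B.

0.494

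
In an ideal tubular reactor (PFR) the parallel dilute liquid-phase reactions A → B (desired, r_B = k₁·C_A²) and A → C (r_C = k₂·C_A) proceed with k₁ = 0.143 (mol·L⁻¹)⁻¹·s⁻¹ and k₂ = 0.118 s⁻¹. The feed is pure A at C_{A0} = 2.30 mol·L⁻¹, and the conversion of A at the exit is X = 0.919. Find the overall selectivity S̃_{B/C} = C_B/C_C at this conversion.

C_A = C_{A0}(1−X) = 0.1863 mol·L⁻¹.
Along a PFR/batch, dC_C/dC_A = −r_C/(r_B+r_C) = −k₂/(k₂+k₁·C_A).
Integrating from C_{A0} to C_A: C_C = (0.118/0.143)·ln[(0.118+0.143·2.30)/(0.118+0.143·0.186)] = 0.8252·ln(0.4469/0.1446) = 0.9309 mol·L⁻¹.
Then C_B = (C_{A0}−C_A) − C_C = 2.114 − 0.9309 = 1.183 mol·L⁻¹.
S̃_{B/C} = C_B/C_C = 1.183/0.9309 = 1.27.

1.27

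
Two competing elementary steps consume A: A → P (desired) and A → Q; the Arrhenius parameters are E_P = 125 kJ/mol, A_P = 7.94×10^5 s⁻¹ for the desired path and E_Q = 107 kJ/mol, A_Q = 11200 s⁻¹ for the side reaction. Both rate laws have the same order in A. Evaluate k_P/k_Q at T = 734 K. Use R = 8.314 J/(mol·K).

With equal orders, S_{P/Q} = k_P/k_Q = (A_P/A_Q)·exp[(E_Q−E_P)/(RT)].
(E_Q−E_P)/(RT) = (107−125)×10³/(8.314×734) = -18000/6102 = -2.950.
k_P/k_Q = (7.94×10^5/11200)·exp(-2.950) = 70.89 × 0.05236 = 3.71.

3.71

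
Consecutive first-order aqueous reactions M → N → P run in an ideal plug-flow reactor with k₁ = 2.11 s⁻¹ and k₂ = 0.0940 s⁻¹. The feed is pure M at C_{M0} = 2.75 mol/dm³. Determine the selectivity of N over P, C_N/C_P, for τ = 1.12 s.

For first-order series with pure M initially, C_N(τ) = k₁C_{M0}/(k₂−k₁)·(e^(−k₁τ) − e^(−k₂τ)).
e^(−k₁τ) = e^(−2.11×1.12) = e^(−2.363) = 0.09412; e^(−k₂τ) = e^(−0.1053) = 0.9001.
C_N = 2.11×2.75/(0.0940−2.11) × (0.09412−0.9001) = (-2.878)×(-0.8060) = 2.320 mol/dm³.
C_M = C_{M0}e^(−k₁τ) = 0.2588 mol/dm³, so C_P = C_{M0}−C_M−C_N = 0.1715 mol/dm³; C_N/C_P = 13.5.

13.5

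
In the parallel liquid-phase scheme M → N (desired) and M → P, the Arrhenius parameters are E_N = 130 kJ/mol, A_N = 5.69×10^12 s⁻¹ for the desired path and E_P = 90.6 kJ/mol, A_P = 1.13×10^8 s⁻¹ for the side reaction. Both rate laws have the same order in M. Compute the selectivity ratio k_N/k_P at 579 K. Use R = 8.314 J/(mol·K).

14.0

With equal orders, S_{N/P} = k_N/k_P = (A_N/A_P)·exp[(E_P−E_N)/(RT)].
(E_P−E_N)/(RT) = (90.6−130)×10³/(8.314×579) = -39400/4814 = -8.185.
k_N/k_P = (5.69×10^12/1.13×10^8)·exp(-8.185) = 50354 × 2.789×10^-4 = 14.0.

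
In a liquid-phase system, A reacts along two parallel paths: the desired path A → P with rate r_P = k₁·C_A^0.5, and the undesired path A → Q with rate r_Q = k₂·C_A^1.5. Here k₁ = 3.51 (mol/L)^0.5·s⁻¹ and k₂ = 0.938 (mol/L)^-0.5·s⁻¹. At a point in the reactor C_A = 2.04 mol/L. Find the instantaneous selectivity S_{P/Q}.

1.83

S_{P/Q} = r_P/r_Q = (k₁·C_A^0.5)/(k₂·C_A^1.5) = (k₁/k₂)·C_A⁻¹.
= (3.51×2.040^0.5) / (0.938×2.040^1.5) = 5.013/2.733 = 1.83.
The undesired path is higher order in A, so low C_A (CSTR or dilute feed) favours P.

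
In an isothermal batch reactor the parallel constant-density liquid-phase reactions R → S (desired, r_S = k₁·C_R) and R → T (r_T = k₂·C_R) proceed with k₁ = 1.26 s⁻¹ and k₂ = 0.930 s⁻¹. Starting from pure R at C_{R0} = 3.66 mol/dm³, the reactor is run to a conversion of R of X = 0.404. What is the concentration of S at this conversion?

C_R = C_{R0}(1−X) = 2.181 mol/dm³.
Both paths are first order in R, so the instantaneous fraction to S is constant: dC_S/d(−C_R) = k₁/(k₁+k₂) = 0.5753.
C_S = 0.5753·(C_{R0}−C_R) = 0.5753×1.479 = 0.851 mol/dm³.

0.851 mol/dm³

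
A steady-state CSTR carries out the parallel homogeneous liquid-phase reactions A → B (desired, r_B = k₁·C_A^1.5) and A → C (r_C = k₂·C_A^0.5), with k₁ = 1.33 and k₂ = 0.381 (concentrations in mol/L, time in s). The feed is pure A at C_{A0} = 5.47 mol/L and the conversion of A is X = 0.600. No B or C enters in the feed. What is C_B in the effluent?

Exit C_A = C_{A0}(1−X) = 5.47×0.400 = 2.188 mol/L.
A CSTR operates uniformly at the exit composition, giving r_B = 4.304 and r_C = 0.5636 (each k·C_A^n at C_A = 2.188).
Fraction of consumed A going to B: r_B/(r_B+r_C) = 0.8842.
C_B = 0.8842·C_{A0}·X = 0.8842×5.47×0.600 = 2.90 mol/L.

2.90 mol/L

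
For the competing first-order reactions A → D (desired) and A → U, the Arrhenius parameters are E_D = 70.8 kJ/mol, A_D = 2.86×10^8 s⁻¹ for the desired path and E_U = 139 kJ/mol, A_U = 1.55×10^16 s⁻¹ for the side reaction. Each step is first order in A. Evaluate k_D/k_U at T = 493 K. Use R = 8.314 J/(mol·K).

Since both paths have the same order in A, the concentration cancels and S_{D/U} = k_D/k_U = (A_D/A_U)·exp[(E_U−E_D)/(RT)].
(E_U−E_D)/(RT) = (139−70.8)×10³/(8.314×493) = 68200/4099 = 16.64.
k_D/k_U = (2.86×10^8/1.55×10^16)·exp(16.64) = 1.845×10^-8 × 1.684×10^7 = 0.311.

0.311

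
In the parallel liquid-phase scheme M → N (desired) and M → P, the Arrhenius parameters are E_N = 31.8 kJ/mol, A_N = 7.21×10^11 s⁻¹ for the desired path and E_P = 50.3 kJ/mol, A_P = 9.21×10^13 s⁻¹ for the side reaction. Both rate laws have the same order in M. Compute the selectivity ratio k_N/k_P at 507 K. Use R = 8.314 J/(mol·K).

Since both paths have the same order in M, the concentration cancels and S_{N/P} = k_N/k_P = (A_N/A_P)·exp[(E_P−E_N)/(RT)].
(E_P−E_N)/(RT) = (50.3−31.8)×10³/(8.314×507) = 18500/4215 = 4.389.
k_N/k_P = (7.21×10^11/9.21×10^13)·exp(4.389) = 0.007828 × 80.55 = 0.631.
Since E_N < E_P, lowering the temperature improves selectivity toward N.

0.631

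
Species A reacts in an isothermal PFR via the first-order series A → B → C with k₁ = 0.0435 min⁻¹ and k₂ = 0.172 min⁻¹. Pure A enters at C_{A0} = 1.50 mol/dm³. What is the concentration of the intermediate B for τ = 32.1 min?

0.124 mol/dm³

The intermediate concentration in a first-order A→B→C sequence is C_B = k₁C_{A0}(e^(−k₁τ) − e^(−k₂τ))/(k₂−k₁).
e^(−k₁τ) = e^(−0.0435×32.1) = e^(−1.396) = 0.2475; e^(−k₂τ) = e^(−5.521) = 0.004001.
C_B = 0.0435×1.50/(0.172−0.0435) × (0.2475−0.004001) = 0.5078×0.2435 = 0.1236 mol/dm³.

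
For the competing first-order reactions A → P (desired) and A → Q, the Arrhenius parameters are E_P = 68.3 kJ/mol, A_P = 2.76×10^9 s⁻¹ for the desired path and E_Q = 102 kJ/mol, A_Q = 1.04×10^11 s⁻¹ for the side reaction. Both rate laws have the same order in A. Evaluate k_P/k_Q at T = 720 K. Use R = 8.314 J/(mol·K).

7.39

With equal orders, S_{P/Q} = k_P/k_Q = (A_P/A_Q)·exp[(E_Q−E_P)/(RT)].
(E_Q−E_P)/(RT) = (102−68.3)×10³/(8.314×720) = 33700/5986 = 5.630.
k_P/k_Q = (2.76×10^9/1.04×10^11)·exp(5.630) = 0.02654 × 278.6 = 7.39.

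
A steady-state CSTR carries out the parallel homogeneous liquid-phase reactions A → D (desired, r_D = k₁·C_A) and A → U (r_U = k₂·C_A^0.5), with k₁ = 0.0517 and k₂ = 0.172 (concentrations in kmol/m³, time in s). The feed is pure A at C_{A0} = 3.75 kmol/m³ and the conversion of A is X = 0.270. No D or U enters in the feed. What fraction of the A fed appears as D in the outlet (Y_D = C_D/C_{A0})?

0.0897

Exit C_A = C_{A0}(1−X) = 3.75×0.730 = 2.737 kmol/m³.
In a CSTR the entire volume is at exit conditions, so r_D = 0.0517×2.737 = 0.1415 and r_U = 0.172×2.737^0.5 = 0.2846.
Fraction of consumed A going to D: r_D/(r_D+r_U) = 0.3321.
C_D = 0.3321·C_{A0}·X = 0.3321×3.75×0.270 = 0.336 kmol/m³; Y_D = C_D/C_{A0} = 0.0897.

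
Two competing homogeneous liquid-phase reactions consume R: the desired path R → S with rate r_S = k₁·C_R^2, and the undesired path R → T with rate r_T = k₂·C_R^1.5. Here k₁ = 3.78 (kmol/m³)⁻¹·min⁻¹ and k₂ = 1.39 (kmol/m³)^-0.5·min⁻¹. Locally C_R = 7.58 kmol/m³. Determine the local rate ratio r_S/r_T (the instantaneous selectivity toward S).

7.49

S_{S/T} = r_S/r_T = (k₁·C_R^2)/(k₂·C_R^1.5) = (k₁/k₂)·C_R^0.5.
= (3.78×7.580^2) / (1.39×7.580^1.5) = 217.2/29.01 = 7.49.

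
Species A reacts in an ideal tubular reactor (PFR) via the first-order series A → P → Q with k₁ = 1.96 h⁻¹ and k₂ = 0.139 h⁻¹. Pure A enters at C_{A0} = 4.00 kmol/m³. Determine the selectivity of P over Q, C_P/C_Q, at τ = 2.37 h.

3.37

Solving the coupled first-order balances gives C_P(τ) = [k₁/(k₂−k₁)]·C_{A0}·(e^(−k₁τ) − e^(−k₂τ)).
e^(−k₁τ) = e^(−1.96×2.37) = e^(−4.645) = 0.009608; e^(−k₂τ) = e^(−0.3294) = 0.7193.
C_P = 1.96×4.00/(0.139−1.96) × (0.009608−0.7193) = (-4.305)×(-0.7097) = 3.056 kmol/m³.
C_A = C_{A0}e^(−k₁τ) = 0.03843 kmol/m³, so C_Q = C_{A0}−C_A−C_P = 0.9060 kmol/m³; C_P/C_Q = 3.37.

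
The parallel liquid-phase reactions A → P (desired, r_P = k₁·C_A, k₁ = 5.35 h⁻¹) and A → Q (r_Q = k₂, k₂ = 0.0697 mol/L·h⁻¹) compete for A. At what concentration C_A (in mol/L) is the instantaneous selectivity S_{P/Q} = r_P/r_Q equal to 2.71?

S_{P/Q} = (k₁/k₂)·C_A ⇒ C_A = S·k₂/k₁.
= 2.71×0.0697/5.35 = 0.0353 mol/L.

0.0353 mol/L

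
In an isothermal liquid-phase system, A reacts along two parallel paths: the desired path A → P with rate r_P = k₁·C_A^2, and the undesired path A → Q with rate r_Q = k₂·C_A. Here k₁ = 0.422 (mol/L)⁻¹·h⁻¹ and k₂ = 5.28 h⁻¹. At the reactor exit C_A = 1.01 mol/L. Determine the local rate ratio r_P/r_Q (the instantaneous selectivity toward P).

0.0807

S_{P/Q} = r_P/r_Q = (k₁·C_A^2)/(k₂·C_A) = (k₁/k₂)·C_A.
= (0.422×1.010^2) / (5.28×1.010) = 0.4305/5.333 = 0.0807.
Since the desired path is higher order in A, keeping C_A high (PFR or concentrated feed) favours P.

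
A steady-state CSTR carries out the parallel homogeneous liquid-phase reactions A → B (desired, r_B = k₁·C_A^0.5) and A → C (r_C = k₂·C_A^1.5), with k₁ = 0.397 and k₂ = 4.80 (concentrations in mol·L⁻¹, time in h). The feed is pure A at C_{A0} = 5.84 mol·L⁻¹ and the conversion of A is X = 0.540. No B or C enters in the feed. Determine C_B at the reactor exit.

Exit C_A = C_{A0}(1−X) = 5.84×0.460 = 2.686 mol·L⁻¹.
A CSTR operates uniformly at the exit composition, giving r_B = 0.6507 and r_C = 21.13 (each k·C_A^n at C_A = 2.686).
Fraction of consumed A going to B: r_B/(r_B+r_C) = 0.02987.
C_B = 0.02987·C_{A0}·X = 0.02987×5.84×0.540 = 0.0942 mol·L⁻¹.

0.0942 mol·L⁻¹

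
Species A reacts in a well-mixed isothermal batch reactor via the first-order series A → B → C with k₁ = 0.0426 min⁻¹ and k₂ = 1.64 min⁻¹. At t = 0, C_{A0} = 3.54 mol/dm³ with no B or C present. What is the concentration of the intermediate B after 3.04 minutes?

0.0823 mol/dm³

For first-order series with pure A initially, C_B(t) = k₁C_{A0}/(k₂−k₁)·(e^(−k₁t) − e^(−k₂t)).
e^(−k₁t) = e^(−0.0426×3.04) = e^(−0.1295) = 0.8785; e^(−k₂t) = e^(−4.986) = 0.006836.
C_B = 0.0426×3.54/(1.64−0.0426) × (0.8785−0.006836) = 0.09441×0.8717 = 0.08229 mol/dm³.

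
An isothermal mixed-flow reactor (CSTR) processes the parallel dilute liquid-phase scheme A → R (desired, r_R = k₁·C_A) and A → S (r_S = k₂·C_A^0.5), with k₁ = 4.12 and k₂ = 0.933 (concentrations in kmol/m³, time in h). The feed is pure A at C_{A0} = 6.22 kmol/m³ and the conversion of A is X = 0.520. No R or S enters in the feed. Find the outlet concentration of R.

Exit C_A = C_{A0}(1−X) = 6.22×0.480 = 2.986 kmol/m³.
A CSTR operates uniformly at the exit composition, giving r_R = 12.30 and r_S = 1.612 (each k·C_A^n at C_A = 2.986).
Fraction of consumed A going to R: r_R/(r_R+r_S) = 0.8841.
C_R = 0.8841·C_{A0}·X = 0.8841×6.22×0.520 = 2.86 kmol/m³.

2.86 kmol/m³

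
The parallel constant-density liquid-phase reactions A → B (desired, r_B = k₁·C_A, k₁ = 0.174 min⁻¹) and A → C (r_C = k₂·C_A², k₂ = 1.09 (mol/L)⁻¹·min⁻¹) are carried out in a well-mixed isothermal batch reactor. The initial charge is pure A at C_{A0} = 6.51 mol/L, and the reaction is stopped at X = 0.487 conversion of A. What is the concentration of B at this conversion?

C_A = C_{A0}(1−X) = 3.340 mol/L.
Along a PFR/batch, dC_B/dC_A = −r_B/(r_B+r_C) = −k₁/(k₁+k₂·C_A).
Integrating from C_{A0} to C_A: C_B = (0.174/1.09)·ln[(0.174+1.09·6.51)/(0.174+1.09·3.34)] = 0.1596·ln(7.270/3.814) = 0.1030 mol/L.

0.103 mol/L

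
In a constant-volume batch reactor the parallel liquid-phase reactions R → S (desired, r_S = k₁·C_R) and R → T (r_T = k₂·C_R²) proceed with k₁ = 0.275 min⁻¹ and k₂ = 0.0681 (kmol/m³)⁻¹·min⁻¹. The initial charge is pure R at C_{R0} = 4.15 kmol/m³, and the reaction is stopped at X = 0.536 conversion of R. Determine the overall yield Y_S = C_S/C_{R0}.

C_R = C_{R0}(1−X) = 1.926 kmol/m³.
Along a PFR/batch, dC_S/dC_R = −r_S/(r_S+r_T) = −k₁/(k₁+k₂·C_R).
Integrating from C_{R0} to C_R: C_S = (0.275/0.0681)·ln[(0.275+0.0681·4.15)/(0.275+0.0681·1.93)] = 4.038·ln(0.5576/0.4061) = 1.280 kmol/m³.
Y_S = C_S/C_{R0} = 1.280/4.15 = 0.308.

0.308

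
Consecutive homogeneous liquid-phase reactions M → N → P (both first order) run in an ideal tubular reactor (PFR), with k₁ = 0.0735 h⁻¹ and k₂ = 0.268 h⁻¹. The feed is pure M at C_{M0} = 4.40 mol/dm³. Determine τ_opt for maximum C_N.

The intermediate peaks when r₁ = r₂, i.e. k₁e^(−k₁τ) = k₂e^(−k₂τ), giving τ_opt = ln(k₂/k₁)/(k₂−k₁).
= ln(0.268/0.0735)/(0.268−0.0735) = ln(3.646)/0.1945 = 1.294/0.1945 = 6.65 h.

6.65 h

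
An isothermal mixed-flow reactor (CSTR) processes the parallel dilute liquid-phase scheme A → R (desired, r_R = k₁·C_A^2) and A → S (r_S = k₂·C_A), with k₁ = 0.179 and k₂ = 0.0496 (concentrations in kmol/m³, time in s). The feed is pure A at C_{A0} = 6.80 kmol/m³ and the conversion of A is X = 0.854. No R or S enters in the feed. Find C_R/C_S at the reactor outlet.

Exit C_A = C_{A0}(1−X) = 6.80×0.146 = 0.9928 kmol/m³.
A CSTR operates uniformly at the exit composition, giving r_R = 0.1764 and r_S = 0.04924 (each k·C_A^n at C_A = 0.9928).
Overall selectivity = C_R/C_S = r_Rτ/(r_Sτ) = r_R/r_S = 3.58.

3.58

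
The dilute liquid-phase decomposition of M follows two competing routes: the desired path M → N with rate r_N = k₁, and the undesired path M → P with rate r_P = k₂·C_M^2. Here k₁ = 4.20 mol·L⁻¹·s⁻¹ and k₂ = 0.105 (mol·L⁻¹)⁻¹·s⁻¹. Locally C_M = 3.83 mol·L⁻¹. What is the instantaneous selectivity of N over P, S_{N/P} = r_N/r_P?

S_{N/P} = r_N/r_P = (k₁)/(k₂·C_M^2) = (k₁/k₂)·C_M^-2.
= (4.20) / (0.105×3.830^2) = 4.200/1.540 = 2.73.
The undesired path is higher order in M, so low C_M (CSTR or dilute feed) favours N.

2.73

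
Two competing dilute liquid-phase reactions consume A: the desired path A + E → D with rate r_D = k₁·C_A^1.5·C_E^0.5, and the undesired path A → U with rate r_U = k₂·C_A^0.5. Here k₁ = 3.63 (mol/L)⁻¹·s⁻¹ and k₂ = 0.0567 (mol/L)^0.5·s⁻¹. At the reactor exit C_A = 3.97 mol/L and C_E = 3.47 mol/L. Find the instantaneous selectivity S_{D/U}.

473

S_{D/U} = r_D/r_U = (k₁·C_A^1.5·C_E^0.5)/(k₂·C_A^0.5) = (k₁/k₂)·C_A·C_E^0.5.
= (3.63×3.970^1.5×3.470^0.5) / (0.0567×3.970^0.5) = 53.49/0.1130 = 473.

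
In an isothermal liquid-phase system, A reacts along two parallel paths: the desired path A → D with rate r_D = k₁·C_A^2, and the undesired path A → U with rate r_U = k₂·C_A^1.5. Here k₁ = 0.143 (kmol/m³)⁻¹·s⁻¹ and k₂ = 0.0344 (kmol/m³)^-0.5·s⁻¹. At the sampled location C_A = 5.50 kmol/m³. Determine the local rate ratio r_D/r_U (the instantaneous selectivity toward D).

S_{D/U} = r_D/r_U = (k₁·C_A^2)/(k₂·C_A^1.5) = (k₁/k₂)·C_A^0.5.
= (0.143×5.500^2) / (0.0344×5.500^1.5) = 4.326/0.4437 = 9.75.
Since the desired path is higher order in A, keeping C_A high (PFR or concentrated feed) favours D.

9.75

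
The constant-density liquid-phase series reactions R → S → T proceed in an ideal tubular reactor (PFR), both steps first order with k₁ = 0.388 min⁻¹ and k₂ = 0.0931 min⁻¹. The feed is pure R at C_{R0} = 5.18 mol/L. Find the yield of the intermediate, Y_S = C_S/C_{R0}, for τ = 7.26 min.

0.591

Solving the coupled first-order balances gives C_S(τ) = [k₁/(k₂−k₁)]·C_{R0}·(e^(−k₁τ) − e^(−k₂τ)).
e^(−k₁τ) = e^(−0.388×7.26) = e^(−2.817) = 0.05979; e^(−k₂τ) = e^(−0.6759) = 0.5087.
C_S = 0.388×5.18/(0.0931−0.388) × (0.05979−0.5087) = (-6.815)×(-0.4489) = 3.059 mol/L.
Y_S = C_S/C_{R0} = 3.059/5.18 = 0.591.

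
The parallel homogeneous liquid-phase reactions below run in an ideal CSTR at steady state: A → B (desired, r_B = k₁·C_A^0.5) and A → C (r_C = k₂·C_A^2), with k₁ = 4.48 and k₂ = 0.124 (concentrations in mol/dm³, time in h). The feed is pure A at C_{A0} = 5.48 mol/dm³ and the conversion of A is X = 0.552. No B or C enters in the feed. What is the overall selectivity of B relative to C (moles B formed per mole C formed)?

9.39

Exit C_A = C_{A0}(1−X) = 5.48×0.448 = 2.455 mol/dm³.
In a CSTR the entire volume is at exit conditions, so r_B = 4.48×2.455^0.5 = 7.020 and r_C = 0.124×2.455^2 = 0.7474.
Overall selectivity = C_B/C_C = r_Bτ/(r_Cτ) = r_B/r_C = 9.39.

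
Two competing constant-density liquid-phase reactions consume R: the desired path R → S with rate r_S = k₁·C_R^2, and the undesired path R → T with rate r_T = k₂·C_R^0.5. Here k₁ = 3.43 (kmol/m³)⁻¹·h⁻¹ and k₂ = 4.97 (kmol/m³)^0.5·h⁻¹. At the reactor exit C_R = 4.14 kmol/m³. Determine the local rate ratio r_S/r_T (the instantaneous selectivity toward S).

S_{S/T} = r_S/r_T = (k₁·C_R^2)/(k₂·C_R^0.5) = (k₁/k₂)·C_R^1.5.
= (3.43×4.140^2) / (4.97×4.140^0.5) = 58.79/10.11 = 5.81.

5.81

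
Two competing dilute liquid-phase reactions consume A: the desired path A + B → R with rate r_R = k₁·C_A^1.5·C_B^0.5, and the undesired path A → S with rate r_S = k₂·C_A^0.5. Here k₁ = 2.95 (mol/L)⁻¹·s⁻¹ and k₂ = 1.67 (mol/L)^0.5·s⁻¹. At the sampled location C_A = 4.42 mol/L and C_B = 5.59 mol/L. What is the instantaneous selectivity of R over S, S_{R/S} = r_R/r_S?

S_{R/S} = r_R/r_S = (k₁·C_A^1.5·C_B^0.5)/(k₂·C_A^0.5) = (k₁/k₂)·C_A·C_B^0.5.
= (2.95×4.420^1.5×5.590^0.5) / (1.67×4.420^0.5) = 64.81/3.511 = 18.5.
Since the desired path is higher order in A, keeping C_A high (PFR or concentrated feed) favours R.

18.5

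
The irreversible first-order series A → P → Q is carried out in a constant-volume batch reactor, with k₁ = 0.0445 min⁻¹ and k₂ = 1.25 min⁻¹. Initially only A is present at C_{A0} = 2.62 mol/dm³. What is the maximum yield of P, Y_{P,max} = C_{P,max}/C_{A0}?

Evaluating C_P at t_opt = ln(k₂/k₁)/(k₂−k₁) gives C_{P,max}/C_{A0} = (k₁/k₂)^[k₂/(k₂−k₁)].
= (0.0445/1.25)^(1.25/(1.25−0.0445)) = (0.03560)^(1.037) = 0.03148.

0.0315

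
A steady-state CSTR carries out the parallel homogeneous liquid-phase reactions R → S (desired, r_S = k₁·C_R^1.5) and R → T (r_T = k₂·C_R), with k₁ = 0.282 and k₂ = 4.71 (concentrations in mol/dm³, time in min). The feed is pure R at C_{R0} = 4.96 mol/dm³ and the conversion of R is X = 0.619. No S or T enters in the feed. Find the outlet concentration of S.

Exit C_R = C_{R0}(1−X) = 4.96×0.381 = 1.890 mol/dm³.
Rates in a CSTR are evaluated at the outlet concentration: r_S = 0.282×1.890^1.5 = 0.7326, r_T = 4.71×1.890 = 8.901.
Fraction of consumed R going to S: r_S/(r_S+r_T) = 0.07605.
C_S = 0.07605·C_{R0}·X = 0.07605×4.96×0.619 = 0.233 mol/dm³.

0.233 mol/dm³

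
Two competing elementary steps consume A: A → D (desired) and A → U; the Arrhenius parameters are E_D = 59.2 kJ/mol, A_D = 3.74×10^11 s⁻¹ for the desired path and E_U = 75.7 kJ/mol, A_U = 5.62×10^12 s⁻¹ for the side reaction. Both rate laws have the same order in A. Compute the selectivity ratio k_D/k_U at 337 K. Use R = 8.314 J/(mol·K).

24.0

Since both paths have the same order in A, the concentration cancels and S_{D/U} = k_D/k_U = (A_D/A_U)·exp[(E_U−E_D)/(RT)].
(E_U−E_D)/(RT) = (75.7−59.2)×10³/(8.314×337) = 16500/2802 = 5.889.
k_D/k_U = (3.74×10^11/5.62×10^12)·exp(5.889) = 0.06655 × 361.1 = 24.0.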